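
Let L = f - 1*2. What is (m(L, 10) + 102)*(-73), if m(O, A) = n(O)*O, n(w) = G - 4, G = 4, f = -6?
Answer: -7446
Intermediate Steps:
n(w) = 0 (n(w) = 4 - 4 = 0)
L = -8 (L = -6 - 1*2 = -6 - 2 = -8)
m(O, A) = 0 (m(O, A) = 0*O = 0)
(m(L, 10) + 102)*(-73) = (0 + 102)*(-73) = 102*(-73) = -7446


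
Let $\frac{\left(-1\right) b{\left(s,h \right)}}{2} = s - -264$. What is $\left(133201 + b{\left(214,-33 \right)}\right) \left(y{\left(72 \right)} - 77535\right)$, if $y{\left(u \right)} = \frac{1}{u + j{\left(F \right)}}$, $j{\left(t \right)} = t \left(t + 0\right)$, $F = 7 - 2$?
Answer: $- \frac{994600627030}{97} \approx -1.0254 \cdot 10^{10}$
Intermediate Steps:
$F = 5$
$b{\left(s,h \right)} = -528 - 2 s$ ($b{\left(s,h \right)} = - 2 \left(s - -264\right) = - 2 \left(s + 264\right) = - 2 \left(264 + s\right) = -528 - 2 s$)
$j{\left(t \right)} = t^{2}$ ($j{\left(t \right)} = t t = t^{2}$)
$y{\left(u \right)} = \frac{1}{25 + u}$ ($y{\left(u \right)} = \frac{1}{u + 5^{2}} = \frac{1}{u + 25} = \frac{1}{25 + u}$)
$\left(133201 + b{\left(214,-33 \right)}\right) \left(y{\left(72 \right)} - 77535\right) = \left(133201 - 956\right) \left(\frac{1}{25 + 72} - 77535\right) = \left(133201 - 956\right) \left(\frac{1}{97} - 77535\right) = 132245 \left(- \frac{7520894}{97}\right) = - \frac{994600627030}{97}$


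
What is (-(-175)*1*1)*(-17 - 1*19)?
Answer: -6300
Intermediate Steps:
(-(-175)*1*1)*(-17 - 1*19) = (-(-175))*(-17 - 19) = -35*(-5)*(-36) = 175*(-36) = -6300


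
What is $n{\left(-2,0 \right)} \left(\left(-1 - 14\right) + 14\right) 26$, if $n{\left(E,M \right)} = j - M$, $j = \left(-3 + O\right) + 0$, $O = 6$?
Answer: $-78$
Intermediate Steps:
$j = 3$ ($j = \left(-3 + 6\right) + 0 = 3 + 0 = 3$)
$n{\left(E,M \right)} = 3 - M$
$n{\left(-2,0 \right)} \left(\left(-1 - 14\right) + 14\right) 26 = \left(3 - 0\right) \left(\left(-1 - 14\right) + 14\right) 26 = \left(3 + 0\right) \left(-15 + 14\right) 26 = 3 \left(-1\right) 26 = \left(-3\right) 26 = -78$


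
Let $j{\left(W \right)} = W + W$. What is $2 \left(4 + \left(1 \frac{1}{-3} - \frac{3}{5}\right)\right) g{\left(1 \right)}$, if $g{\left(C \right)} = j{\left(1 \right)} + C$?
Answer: $\frac{92}{5} \approx 18.4$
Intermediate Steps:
$j{\left(W \right)} = 2 W$
$g{\left(C \right)} = 2 + C$ ($g{\left(C \right)} = 2 \cdot 1 + C = 2 + C$)
$2 \left(4 + \left(1 \frac{1}{-3} - \frac{3}{5}\right)\right) g{\left(1 \right)} = 2 \left(4 + \left(1 \frac{1}{-3} - \frac{3}{5}\right)\right) \left(2 + 1\right) = 2 \left(4 + \left(1 \left(- \frac{1}{3}\right) - \frac{3}{5}\right)\right) 3 = 2 \left(4 - \frac{14}{15}\right) 3 = 2 \cdot \frac{46}{15} \cdot 3 = \frac{92}{15} \cdot 3 = \frac{92}{5}$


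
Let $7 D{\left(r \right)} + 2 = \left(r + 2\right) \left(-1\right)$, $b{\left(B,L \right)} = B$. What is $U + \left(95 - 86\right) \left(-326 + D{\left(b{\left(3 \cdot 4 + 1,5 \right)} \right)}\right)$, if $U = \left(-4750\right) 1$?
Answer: $- \frac{53941}{7} \approx -7705.9$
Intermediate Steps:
$U = -4750$
$D{\left(r \right)} = - \frac{4}{7} - \frac{r}{7}$ ($D{\left(r \right)} = - \frac{2}{7} + \frac{\left(r + 2\right) \left(-1\right)}{7} = - \frac{2}{7} + \frac{\left(2 + r\right) \left(-1\right)}{7} = - \frac{2}{7} + \frac{-2 - r}{7} = - \frac{2}{7} - \left(\frac{2}{7} + \frac{r}{7}\right) = - \frac{4}{7} - \frac{r}{7}$)
$U + \left(95 - 86\right) \left(-326 + D{\left(b{\left(3 \cdot 4 + 1,5 \right)} \right)}\right) = -4750 + \left(95 - 86\right) \left(-326 - \left(\frac{4}{7} + \frac{3 \cdot 4 + 1}{7}\right)\right) = -4750 + \left(95 - 86\right) \left(-326 - \left(\frac{4}{7} + \frac{12 + 1}{7}\right)\right) = -4750 + 9 \left(-326 - \frac{17}{7}\right) = -4750 + 9 \left(- \frac{2299}{7}\right) = -4750 - \frac{20691}{7} = - \frac{53941}{7}$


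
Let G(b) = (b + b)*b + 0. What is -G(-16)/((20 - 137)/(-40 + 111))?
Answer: 36352/117 ≈ 310.70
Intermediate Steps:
G(b) = 2*b**2 (G(b) = (2*b)*b + 0 = 2*b**2 + 0 = 2*b**2)
-G(-16)/((20 - 137)/(-40 + 111)) = -2*(-16)**2/((20 - 137)/(-40 + 111)) = -2*256/((-117/71)) = -512/((-117*1/71)) = -512/(-117/71) = -512*(-71)/117 = -1*(-36352/117) = 36352/117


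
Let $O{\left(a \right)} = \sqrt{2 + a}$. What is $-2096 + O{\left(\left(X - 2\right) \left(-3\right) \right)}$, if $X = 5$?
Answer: $-2096 + i \sqrt{7} \approx -2096.0 + 2.6458 i$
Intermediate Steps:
$-2096 + O{\left(\left(X - 2\right) \left(-3\right) \right)} = -2096 + \sqrt{2 + \left(5 - 2\right) \left(-3\right)} = -2096 + \sqrt{2 + 3 \left(-3\right)} = -2096 + \sqrt{2 - 9} = -2096 + \sqrt{-7} = -2096 + i \sqrt{7}$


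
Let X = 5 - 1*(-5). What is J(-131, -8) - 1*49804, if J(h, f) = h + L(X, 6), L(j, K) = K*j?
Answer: -49875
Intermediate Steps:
X = 10 (X = 5 + 5 = 10)
J(h, f) = 60 + h (J(h, f) = h + 6*10 = h + 60 = 60 + h)
J(-131, -8) - 1*49804 = (60 - 131) - 1*49804 = -71 - 49804 = -49875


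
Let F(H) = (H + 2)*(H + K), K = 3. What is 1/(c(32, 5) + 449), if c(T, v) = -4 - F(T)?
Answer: -1/745 ≈ -0.0013423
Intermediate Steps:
F(H) = (2 + H)*(3 + H) (F(H) = (H + 2)*(H + 3) = (2 + H)*(3 + H))
c(T, v) = -10 - T² - 5*T (c(T, v) = -4 - (6 + T² + 5*T) = -4 + (-6 - T² - 5*T) = -10 - T² - 5*T)
1/(c(32, 5) + 449) = 1/((-10 - 1*32² - 5*32) + 449) = 1/((-10 - 1*1024 - 160) + 449) = 1/((-10 - 1024 - 160) + 449) = 1/(-1194 + 449) = 1/(-745) = -1/745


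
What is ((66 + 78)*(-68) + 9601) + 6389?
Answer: 6198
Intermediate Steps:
((66 + 78)*(-68) + 9601) + 6389 = (144*(-68) + 9601) + 6389 = (-9792 + 9601) + 6389 = -191 + 6389 = 6198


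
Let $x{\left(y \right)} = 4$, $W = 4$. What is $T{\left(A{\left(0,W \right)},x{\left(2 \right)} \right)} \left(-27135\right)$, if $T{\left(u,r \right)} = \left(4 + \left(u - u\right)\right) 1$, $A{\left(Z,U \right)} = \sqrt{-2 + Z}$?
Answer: $-108540$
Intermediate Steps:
$T{\left(u,r \right)} = 4$ ($T{\left(u,r \right)} = \left(4 + 0\right) 1 = 4 \cdot 1 = 4$)
$T{\left(A{\left(0,W \right)},x{\left(2 \right)} \right)} \left(-27135\right) = 4 \left(-27135\right) = -108540$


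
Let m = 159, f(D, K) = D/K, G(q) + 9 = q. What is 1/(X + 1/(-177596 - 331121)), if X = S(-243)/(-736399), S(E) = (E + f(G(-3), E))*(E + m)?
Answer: -10114704632241/280329054377 ≈ -36.082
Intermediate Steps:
G(q) = -9 + q
S(E) = (159 + E)*(E - 12/E) (S(E) = (E + (-9 - 3)/E)*(E + 159) = (E - 12/E)*(159 + E) = (159 + E)*(E - 12/E))
X = -551012/19882773 (X = (-12 + (-243)**2 - 1908/(-243) + 159*(-243))/(-736399) = (-12 + 59049 - 1908*(-1/243) - 38637)*(-1/736399) = (-12 + 59049 + 212/27 - 38637)*(-1/736399) = (551012/27)*(-1/736399) = -551012/19882773 ≈ -0.027713)
1/(X + 1/(-177596 - 331121)) = 1/(-551012/19882773 + 1/(-177596 - 331121)) = 1/(-551012/19882773 + 1/(-508717)) = 1/(-551012/19882773 - 1/508717) = 1/(-280329054377/10114704632241) = -10114704632241/280329054377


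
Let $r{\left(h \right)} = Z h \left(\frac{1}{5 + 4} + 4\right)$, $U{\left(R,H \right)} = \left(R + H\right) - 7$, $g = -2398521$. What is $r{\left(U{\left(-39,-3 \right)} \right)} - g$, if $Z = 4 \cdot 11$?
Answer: $\frac{21506917}{9} \approx 2.3897 \cdot 10^{6}$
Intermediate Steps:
$Z = 44$
$U{\left(R,H \right)} = -7 + H + R$ ($U{\left(R,H \right)} = \left(H + R\right) - 7 = -7 + H + R$)
$r{\left(h \right)} = \frac{1628 h}{9}$ ($r{\left(h \right)} = 44 h \left(\frac{1}{5 + 4} + 4\right) = 44 h \left(\frac{1}{9} + 4\right) = 44 h \frac{37}{9} = 44 \frac{37 h}{9} = \frac{1628 h}{9}$)
$r{\left(U{\left(-39,-3 \right)} \right)} - g = \frac{1628 \left(-7 - 3 - 39\right)}{9} - -2398521 = \frac{1628}{9} \left(-49\right) + 2398521 = - \frac{79772}{9} + 2398521 = \frac{21506917}{9}$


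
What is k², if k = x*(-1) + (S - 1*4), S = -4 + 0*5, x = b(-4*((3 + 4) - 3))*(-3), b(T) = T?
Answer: 3136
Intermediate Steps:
x = 48 (x = -4*((3 + 4) - 3)*(-3) = -4*(7 - 3)*(-3) = -4*4*(-3) = -16*(-3) = 48)
S = -4 (S = -4 + 0 = -4)
k = -56 (k = 48*(-1) + (-4 - 1*4) = -48 + (-4 - 4) = -48 - 8 = -56)
k² = (-56)² = 3136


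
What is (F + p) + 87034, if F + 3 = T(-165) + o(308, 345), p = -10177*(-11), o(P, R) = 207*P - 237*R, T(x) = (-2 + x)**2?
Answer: 208858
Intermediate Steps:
o(P, R) = -237*R + 207*P
p = 111947
F = 9877 (F = -3 + ((-2 - 165)**2 + (-237*345 + 207*308)) = -3 + ((-167)**2 + (-81765 + 63756)) = -3 + (27889 - 18009) = -3 + 9880 = 9877)
(F + p) + 87034 = (9877 + 111947) + 87034 = 121824 + 87034 = 208858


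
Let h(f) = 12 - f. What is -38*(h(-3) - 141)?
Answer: 4788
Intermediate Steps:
-38*(h(-3) - 141) = -38*((12 - 1*(-3)) - 141) = -38*((12 + 3) - 141) = -38*(15 - 141) = -38*(-126) = 4788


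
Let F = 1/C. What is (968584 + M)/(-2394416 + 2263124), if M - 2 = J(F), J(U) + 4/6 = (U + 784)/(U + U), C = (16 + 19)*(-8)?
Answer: -5152955/787752 ≈ -6.5413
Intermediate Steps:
C = -280 (C = 35*(-8) = -280)
F = -1/280 (F = 1/(-280) = -1/280 ≈ -0.0035714)
J(U) = -⅔ + (784 + U)/(2*U) (J(U) = -⅔ + (U + 784)/(U + U) = -⅔ + (784 + U)/((2*U)) = -⅔ + (784 + U)*(1/(2*U)) = -⅔ + (784 + U)/(2*U))
M = -658549/6 (M = 2 + (2352 - 1*(-1/280))/(6*(-1/280)) = 2 + (⅙)*(-280)*(2352 + 1/280) = 2 + (⅙)*(-280)*(658561/280) = 2 - 658561/6 = -658549/6 ≈ -1.0976e+5)
(968584 + M)/(-2394416 + 2263124) = (968584 - 658549/6)/(-2394416 + 2263124) = (5152955/6)/(-131292) = (5152955/6)*(-1/131292) = -5152955/787752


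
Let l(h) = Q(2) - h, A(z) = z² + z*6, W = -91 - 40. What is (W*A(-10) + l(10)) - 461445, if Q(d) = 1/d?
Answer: -933389/2 ≈ -4.6669e+5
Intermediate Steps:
W = -131
Q(d) = 1/d
A(z) = z² + 6*z
l(h) = ½ - h (l(h) = 1/2 - h = ½ - h)
(W*A(-10) + l(10)) - 461445 = (-(-1310)*(6 - 10) + (½ - 1*10)) - 461445 = (-(-1310)*(-4) + (½ - 10)) - 461445 = (-131*40 - 19/2) - 461445 = (-5240 - 19/2) - 461445 = -10499/2 - 461445 = -933389/2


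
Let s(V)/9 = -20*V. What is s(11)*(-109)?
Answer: 215820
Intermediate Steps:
s(V) = -180*V (s(V) = 9*(-20*V) = -180*V)
s(11)*(-109) = -180*11*(-109) = -1980*(-109) = 215820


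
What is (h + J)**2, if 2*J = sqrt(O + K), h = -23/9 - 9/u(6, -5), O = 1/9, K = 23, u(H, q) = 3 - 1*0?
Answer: 2968/81 - 200*sqrt(13)/27 ≈ 9.9342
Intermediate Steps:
u(H, q) = 3 (u(H, q) = 3 + 0 = 3)
O = 1/9 ≈ 0.11111
h = -50/9 (h = -23/9 - 9/3 = -23*1/9 - 9*1/3 = -23/9 - 3 = -50/9 ≈ -5.5556)
J = 2*sqrt(13)/3 (J = sqrt(1/9 + 23)/2 = sqrt(208/9)/2 = (4*sqrt(13)/3)/2 = 2*sqrt(13)/3 ≈ 2.4037)
(h + J)**2 = (-50/9 + 2*sqrt(13)/3)**2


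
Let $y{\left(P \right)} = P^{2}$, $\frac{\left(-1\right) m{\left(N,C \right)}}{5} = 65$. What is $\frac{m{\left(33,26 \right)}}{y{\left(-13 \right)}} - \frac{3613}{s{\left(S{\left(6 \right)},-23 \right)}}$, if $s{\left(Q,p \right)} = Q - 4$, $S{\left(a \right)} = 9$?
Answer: $- \frac{47094}{65} \approx -724.52$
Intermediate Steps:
$m{\left(N,C \right)} = -325$ ($m{\left(N,C \right)} = \left(-5\right) 65 = -325$)
$s{\left(Q,p \right)} = -4 + Q$ ($s{\left(Q,p \right)} = Q - 4 = -4 + Q$)
$\frac{m{\left(33,26 \right)}}{y{\left(-13 \right)}} - \frac{3613}{s{\left(S{\left(6 \right)},-23 \right)}} = - \frac{325}{\left(-13\right)^{2}} - \frac{3613}{-4 + 9} = - \frac{325}{169} - \frac{3613}{5} = \left(-325\right) \frac{1}{169} - \frac{3613}{5} = - \frac{25}{13} - \frac{3613}{5} = - \frac{47094}{65}$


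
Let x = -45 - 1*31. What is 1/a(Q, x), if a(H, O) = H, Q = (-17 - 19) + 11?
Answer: -1/25 ≈ -0.040000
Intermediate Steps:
x = -76 (x = -45 - 31 = -76)
Q = -25 (Q = -36 + 11 = -25)
1/a(Q, x) = 1/(-25) = -1/25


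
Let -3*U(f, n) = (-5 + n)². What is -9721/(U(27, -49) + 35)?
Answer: 9721/937 ≈ 10.375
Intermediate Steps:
U(f, n) = -(-5 + n)²/3
-9721/(U(27, -49) + 35) = -9721/(-(-5 - 49)²/3 + 35) = -9721/(-⅓*(-54)² + 35) = -9721/(-⅓*2916 + 35) = -9721/(-972 + 35) = -9721/(-937) = -9721*(-1/937) = 9721/937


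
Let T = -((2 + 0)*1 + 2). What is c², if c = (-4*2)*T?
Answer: 1024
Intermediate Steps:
T = -4 (T = -(2*1 + 2) = -(2 + 2) = -1*4 = -4)
c = 32 (c = -4*2*(-4) = -8*(-4) = 32)
c² = 32² = 1024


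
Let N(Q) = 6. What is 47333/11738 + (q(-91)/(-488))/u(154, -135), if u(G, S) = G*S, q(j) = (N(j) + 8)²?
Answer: 8575360693/2126573460 ≈ 4.0325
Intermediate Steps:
q(j) = 196 (q(j) = (6 + 8)² = 14² = 196)
47333/11738 + (q(-91)/(-488))/u(154, -135) = 47333/11738 + (196/(-488))/((154*(-135))) = 47333*(1/11738) + (196*(-1/488))/(-20790) = 47333/11738 - 49/122*(-1/20790) = 47333/11738 + 7/362340 = 8575360693/2126573460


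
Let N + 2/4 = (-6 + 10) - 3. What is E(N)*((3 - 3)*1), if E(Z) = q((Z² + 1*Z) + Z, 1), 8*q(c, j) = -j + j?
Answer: 0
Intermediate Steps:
N = ½ (N = -½ + ((-6 + 10) - 3) = -½ + (4 - 3) = -½ + 1 = ½ ≈ 0.50000)
q(c, j) = 0 (q(c, j) = (-j + j)/8 = (⅛)*0 = 0)
E(Z) = 0
E(N)*((3 - 3)*1) = 0*((3 - 3)*1) = 0*(0*1) = 0*0 = 0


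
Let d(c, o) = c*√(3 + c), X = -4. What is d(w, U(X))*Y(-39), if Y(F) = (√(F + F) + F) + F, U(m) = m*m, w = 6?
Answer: -1404 + 18*I*√78 ≈ -1404.0 + 158.97*I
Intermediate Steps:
U(m) = m²
Y(F) = 2*F + √2*√F (Y(F) = (√(2*F) + F) + F = (√2*√F + F) + F = (F + √2*√F) + F = 2*F + √2*√F)
d(w, U(X))*Y(-39) = (6*√(3 + 6))*(2*(-39) + √2*√(-39)) = (6*√9)*(-78 + √2*(I*√39)) = (6*3)*(-78 + I*√78) = 18*(-78 + I*√78) = -1404 + 18*I*√78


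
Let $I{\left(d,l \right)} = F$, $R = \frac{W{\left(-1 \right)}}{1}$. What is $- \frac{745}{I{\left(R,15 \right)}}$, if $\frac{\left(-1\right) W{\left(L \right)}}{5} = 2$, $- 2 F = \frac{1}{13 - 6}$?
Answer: $10430$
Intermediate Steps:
$F = - \frac{1}{14}$ ($F = - \frac{1}{2 \left(13 - 6\right)} = - \frac{1}{2 \cdot 7} = \left(- \frac{1}{2}\right) \frac{1}{7} = - \frac{1}{14} \approx -0.071429$)
$W{\left(L \right)} = -10$ ($W{\left(L \right)} = \left(-5\right) 2 = -10$)
$R = -10$ ($R = - \frac{10}{1} = \left(-10\right) 1 = -10$)
$I{\left(d,l \right)} = - \frac{1}{14}$
$- \frac{745}{I{\left(R,15 \right)}} = - \frac{745}{- \frac{1}{14}} = \left(-745\right) \left(-14\right) = 10430$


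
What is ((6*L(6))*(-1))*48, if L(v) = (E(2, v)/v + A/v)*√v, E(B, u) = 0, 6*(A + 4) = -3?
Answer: 216*√6 ≈ 529.09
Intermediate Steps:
A = -9/2 (A = -4 + (⅙)*(-3) = -4 - ½ = -9/2 ≈ -4.5000)
L(v) = -9/(2*√v) (L(v) = (0/v - 9/(2*v))*√v = (0 - 9/(2*v))*√v = (-9/(2*v))*√v = -9/(2*√v))
((6*L(6))*(-1))*48 = ((6*(-3*√6/4))*(-1))*48 = (-9*√6/2*(-1))*48 = (9*√6/2)*48 = 216*√6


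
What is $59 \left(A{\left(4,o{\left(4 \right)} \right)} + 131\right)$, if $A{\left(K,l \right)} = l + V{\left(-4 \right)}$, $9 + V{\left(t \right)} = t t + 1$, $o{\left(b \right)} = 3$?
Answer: $8378$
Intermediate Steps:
$V{\left(t \right)} = -8 + t^{2}$ ($V{\left(t \right)} = -9 + \left(t t + 1\right) = -9 + \left(t^{2} + 1\right) = -9 + \left(1 + t^{2}\right) = -8 + t^{2}$)
$A{\left(K,l \right)} = 8 + l$ ($A{\left(K,l \right)} = l - \left(8 - \left(-4\right)^{2}\right) = l + \left(-8 + 16\right) = l + 8 = 8 + l$)
$59 \left(A{\left(4,o{\left(4 \right)} \right)} + 131\right) = 59 \left(\left(8 + 3\right) + 131\right) = 59 \left(11 + 131\right) = 59 \cdot 142 = 8378$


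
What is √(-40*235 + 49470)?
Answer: √40070 ≈ 200.17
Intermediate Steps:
√(-40*235 + 49470) = √(-9400 + 49470) = √40070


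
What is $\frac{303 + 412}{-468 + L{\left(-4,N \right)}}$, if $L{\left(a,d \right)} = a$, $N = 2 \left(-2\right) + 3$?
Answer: $- \frac{715}{472} \approx -1.5148$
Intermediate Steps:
$N = -1$ ($N = -4 + 3 = -1$)
$\frac{303 + 412}{-468 + L{\left(-4,N \right)}} = \frac{303 + 412}{-468 - 4} = \frac{715}{-472} = 715 \left(- \frac{1}{472}\right) = - \frac{715}{472}$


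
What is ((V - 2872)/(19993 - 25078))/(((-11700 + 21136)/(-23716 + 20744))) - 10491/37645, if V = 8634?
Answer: 7063909241/90314232435 ≈ 0.078215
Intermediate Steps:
((V - 2872)/(19993 - 25078))/(((-11700 + 21136)/(-23716 + 20744))) - 10491/37645 = ((8634 - 2872)/(19993 - 25078))/(((-11700 + 21136)/(-23716 + 20744))) - 10491/37645 = (5762/(-5085))/((9436/(-2972))) - 10491*1/37645 = (5762*(-1/5085))/((9436*(-1/2972))) - 10491/37645 = -5762/(5085*(-2359/743)) - 10491/37645 = -5762/5085*(-743/2359) - 10491/37645 = 4281166/11995515 - 10491/37645 = 7063909241/90314232435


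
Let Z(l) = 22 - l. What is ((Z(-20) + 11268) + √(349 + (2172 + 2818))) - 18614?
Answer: -7304 + √5339 ≈ -7230.9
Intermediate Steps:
((Z(-20) + 11268) + √(349 + (2172 + 2818))) - 18614 = (((22 - 1*(-20)) + 11268) + √(349 + (2172 + 2818))) - 18614 = (((22 + 20) + 11268) + √(349 + 4990)) - 18614 = ((42 + 11268) + √5339) - 18614 = (11310 + √5339) - 18614 = -7304 + √5339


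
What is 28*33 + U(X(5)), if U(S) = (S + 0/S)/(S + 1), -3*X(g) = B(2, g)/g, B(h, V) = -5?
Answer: 3697/4 ≈ 924.25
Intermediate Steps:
X(g) = 5/(3*g) (X(g) = -(-5)/(3*g) = 5/(3*g))
U(S) = S/(1 + S) (U(S) = (S + 0)/(1 + S) = S/(1 + S))
28*33 + U(X(5)) = 28*33 + ((5/3)/5)/(1 + (5/3)/5) = 924 + ((5/3)*(1/5))/(1 + (5/3)*(1/5)) = 924 + 1/(3*(1 + 1/3)) = 924 + 1/(3*(4/3)) = 924 + (1/3)*(3/4) = 924 + 1/4 = 3697/4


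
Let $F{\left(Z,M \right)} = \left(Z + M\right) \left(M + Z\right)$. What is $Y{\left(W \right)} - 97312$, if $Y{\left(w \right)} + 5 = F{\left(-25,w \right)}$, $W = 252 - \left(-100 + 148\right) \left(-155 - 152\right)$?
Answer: $223794052$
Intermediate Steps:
$W = 14988$ ($W = 252 - 48 \left(-307\right) = 252 - -14736 = 252 + 14736 = 14988$)
$F{\left(Z,M \right)} = \left(M + Z\right)^{2}$ ($F{\left(Z,M \right)} = \left(M + Z\right) \left(M + Z\right) = \left(M + Z\right)^{2}$)
$Y{\left(w \right)} = -5 + \left(-25 + w\right)^{2}$ ($Y{\left(w \right)} = -5 + \left(w - 25\right)^{2} = -5 + \left(-25 + w\right)^{2}$)
$Y{\left(W \right)} - 97312 = \left(-5 + \left(-25 + 14988\right)^{2}\right) - 97312 = \left(-5 + 14963^{2}\right) - 97312 = \left(-5 + 223891369\right) - 97312 = 223891364 - 97312 = 223794052$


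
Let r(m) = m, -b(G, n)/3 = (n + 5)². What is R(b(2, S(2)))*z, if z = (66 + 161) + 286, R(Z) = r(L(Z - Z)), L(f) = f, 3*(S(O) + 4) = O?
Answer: 0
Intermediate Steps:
S(O) = -4 + O/3
b(G, n) = -3*(5 + n)² (b(G, n) = -3*(n + 5)² = -3*(5 + n)²)
R(Z) = 0 (R(Z) = Z - Z = 0)
z = 513 (z = 227 + 286 = 513)
R(b(2, S(2)))*z = 0*513 = 0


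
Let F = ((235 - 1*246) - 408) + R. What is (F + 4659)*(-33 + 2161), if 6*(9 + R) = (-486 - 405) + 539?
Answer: 26636176/3 ≈ 8.8787e+6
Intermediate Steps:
R = -203/3 (R = -9 + ((-486 - 405) + 539)/6 = -9 + (-891 + 539)/6 = -9 + (⅙)*(-352) = -9 - 176/3 = -203/3 ≈ -67.667)
F = -1460/3 (F = ((235 - 1*246) - 408) - 203/3 = ((235 - 246) - 408) - 203/3 = (-11 - 408) - 203/3 = -419 - 203/3 = -1460/3 ≈ -486.67)
(F + 4659)*(-33 + 2161) = (-1460/3 + 4659)*(-33 + 2161) = (12517/3)*2128 = 26636176/3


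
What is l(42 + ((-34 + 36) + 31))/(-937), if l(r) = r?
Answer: -75/937 ≈ -0.080043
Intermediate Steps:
l(42 + ((-34 + 36) + 31))/(-937) = (42 + ((-34 + 36) + 31))/(-937) = (42 + (2 + 31))*(-1/937) = (42 + 33)*(-1/937) = 75*(-1/937) = -75/937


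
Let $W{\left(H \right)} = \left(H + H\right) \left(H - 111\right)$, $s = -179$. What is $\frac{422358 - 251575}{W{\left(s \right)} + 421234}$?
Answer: $\frac{170783}{525054} \approx 0.32527$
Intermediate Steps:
$W{\left(H \right)} = 2 H \left(-111 + H\right)$
$\frac{422358 - 251575}{W{\left(s \right)} + 421234} = \frac{422358 - 251575}{2 \left(-179\right) \left(-111 - 179\right) + 421234} = \frac{170783}{2 \left(-179\right) \left(-290\right) + 421234} = \frac{170783}{103820 + 421234} = \frac{170783}{525054}$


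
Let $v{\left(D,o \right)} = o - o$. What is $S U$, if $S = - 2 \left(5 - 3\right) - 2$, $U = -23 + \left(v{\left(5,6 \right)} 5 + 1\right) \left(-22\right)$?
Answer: $270$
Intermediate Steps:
$v{\left(D,o \right)} = 0$
$U = -45$ ($U = -23 + \left(0 \cdot 5 + 1\right) \left(-22\right) = -23 + \left(0 + 1\right) \left(-22\right) = -23 + 1 \left(-22\right) = -23 - 22 = -45$)
$S = -6$ ($S = - 2 \left(5 - 3\right) - 2 = \left(-2\right) 2 - 2 = -4 - 2 = -6$)
$S U = \left(-6\right) \left(-45\right) = 270$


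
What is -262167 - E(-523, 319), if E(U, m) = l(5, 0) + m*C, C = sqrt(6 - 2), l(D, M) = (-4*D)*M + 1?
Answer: -262806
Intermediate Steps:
l(D, M) = 1 - 4*D*M (l(D, M) = -4*D*M + 1 = 1 - 4*D*M)
C = 2 (C = sqrt(4) = 2)
E(U, m) = 1 + 2*m (E(U, m) = (1 - 4*5*0) + m*2 = (1 + 0) + 2*m = 1 + 2*m)
-262167 - E(-523, 319) = -262167 - (1 + 2*319) = -262167 - (1 + 638) = -262167 - 1*639 = -262167 - 639 = -262806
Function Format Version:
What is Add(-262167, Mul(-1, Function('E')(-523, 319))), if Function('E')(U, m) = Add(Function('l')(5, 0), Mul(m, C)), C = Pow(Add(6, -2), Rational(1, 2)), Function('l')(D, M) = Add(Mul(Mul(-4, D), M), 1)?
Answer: -262806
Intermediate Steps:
Function('l')(D, M) = Add(1, Mul(-4, D, M)) (Function('l')(D, M) = Add(Mul(-4, D, M), 1) = Add(1, Mul(-4, D, M)))
C = 2 (C = Pow(4, Rational(1, 2)) = 2)
Function('E')(U, m) = Add(1, Mul(2, m)) (Function('E')(U, m) = Add(Add(1, Mul(-4, 5, 0)), Mul(m, 2)) = Add(Add(1, 0), Mul(2, m)) = Add(1, Mul(2, m)))
Add(-262167, Mul(-1, Function('E')(-523, 319))) = Add(-262167, Mul(-1, Add(1, Mul(2, 319)))) = Add(-262167, Mul(-1, Add(1, 638))) = Add(-262167, Mul(-1, 639)) = Add(-262167, -639) = -262806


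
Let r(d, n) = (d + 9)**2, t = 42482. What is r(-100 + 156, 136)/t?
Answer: 4225/42482 ≈ 0.099454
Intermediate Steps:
r(d, n) = (9 + d)**2
r(-100 + 156, 136)/t = (9 + (-100 + 156))**2/42482 = (9 + 56)**2*(1/42482) = 65**2*(1/42482) = 4225*(1/42482) = 4225/42482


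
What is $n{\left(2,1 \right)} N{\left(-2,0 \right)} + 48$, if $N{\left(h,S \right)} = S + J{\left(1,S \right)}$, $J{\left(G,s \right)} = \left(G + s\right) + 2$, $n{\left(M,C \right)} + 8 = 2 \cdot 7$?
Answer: $66$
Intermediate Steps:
$n{\left(M,C \right)} = 6$ ($n{\left(M,C \right)} = -8 + 2 \cdot 7 = -8 + 14 = 6$)
$J{\left(G,s \right)} = 2 + G + s$
$N{\left(h,S \right)} = 3 + 2 S$ ($N{\left(h,S \right)} = S + \left(2 + 1 + S\right) = S + \left(3 + S\right) = 3 + 2 S$)
$n{\left(2,1 \right)} N{\left(-2,0 \right)} + 48 = 6 \left(3 + 2 \cdot 0\right) + 48 = 6 \left(3 + 0\right) + 48 = 6 \cdot 3 + 48 = 18 + 48 = 66$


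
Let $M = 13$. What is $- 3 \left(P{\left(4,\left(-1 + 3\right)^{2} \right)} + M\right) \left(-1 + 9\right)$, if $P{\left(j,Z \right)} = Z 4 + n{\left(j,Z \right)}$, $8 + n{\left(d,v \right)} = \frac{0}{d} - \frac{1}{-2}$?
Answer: $-516$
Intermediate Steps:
$n{\left(d,v \right)} = - \frac{15}{2}$ ($n{\left(d,v \right)} = -8 + \left(\frac{0}{d} - \frac{1}{-2}\right) = -8 + \left(0 - - \frac{1}{2}\right) = -8 + \left(0 + \frac{1}{2}\right) = -8 + \frac{1}{2} = - \frac{15}{2}$)
$P{\left(j,Z \right)} = - \frac{15}{2} + 4 Z$ ($P{\left(j,Z \right)} = Z 4 - \frac{15}{2} = 4 Z - \frac{15}{2} = - \frac{15}{2} + 4 Z$)
$- 3 \left(P{\left(4,\left(-1 + 3\right)^{2} \right)} + M\right) \left(-1 + 9\right) = - 3 \left(\left(- \frac{15}{2} + 4 \left(-1 + 3\right)^{2}\right) + 13\right) \left(-1 + 9\right) = - 3 \left(\left(- \frac{15}{2} + 4 \cdot 2^{2}\right) + 13\right) 8 = - 3 \left(\left(- \frac{15}{2} + 4 \cdot 4\right) + 13\right) 8 = - 3 \left(\left(- \frac{15}{2} + 16\right) + 13\right) 8 = - 3 \left(\frac{17}{2} + 13\right) 8 = - 3 \cdot \frac{43}{2} \cdot 8 = \left(-3\right) 172 = -516$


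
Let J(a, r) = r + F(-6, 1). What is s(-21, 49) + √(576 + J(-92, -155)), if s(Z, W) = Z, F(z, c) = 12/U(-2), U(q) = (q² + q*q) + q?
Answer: -21 + 3*√47 ≈ -0.43304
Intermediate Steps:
U(q) = q + 2*q² (U(q) = (q² + q²) + q = 2*q² + q = q + 2*q²)
F(z, c) = 2 (F(z, c) = 12/((-2*(1 + 2*(-2)))) = 12/((-2*(1 - 4))) = 12/((-2*(-3))) = 12/6 = 12*(⅙) = 2)
J(a, r) = 2 + r (J(a, r) = r + 2 = 2 + r)
s(-21, 49) + √(576 + J(-92, -155)) = -21 + √(576 + (2 - 155)) = -21 + √(576 - 153) = -21 + √423 = -21 + 3*√47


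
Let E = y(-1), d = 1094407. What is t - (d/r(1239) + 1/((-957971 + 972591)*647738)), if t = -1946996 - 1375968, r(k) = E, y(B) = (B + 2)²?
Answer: -41832192210386761/9469929560 ≈ -4.4174e+6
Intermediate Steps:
y(B) = (2 + B)²
E = 1 (E = (2 - 1)² = 1² = 1)
r(k) = 1
t = -3322964
t - (d/r(1239) + 1/((-957971 + 972591)*647738)) = -3322964 - (1094407/1 + 1/((-957971 + 972591)*647738)) = -3322964 - (1094407*1 + (1/647738)/14620) = -3322964 - (1094407 + (1/14620)*(1/647738)) = -3322964 - (1094407 + 1/9469929560) = -3322964 - 1*10363957199970921/9469929560 = -3322964 - 10363957199970921/9469929560 = -41832192210386761/9469929560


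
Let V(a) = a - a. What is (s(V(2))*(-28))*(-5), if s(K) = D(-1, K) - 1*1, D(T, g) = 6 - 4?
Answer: 140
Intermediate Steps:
V(a) = 0
D(T, g) = 2
s(K) = 1 (s(K) = 2 - 1*1 = 2 - 1 = 1)
(s(V(2))*(-28))*(-5) = (1*(-28))*(-5) = -28*(-5) = 140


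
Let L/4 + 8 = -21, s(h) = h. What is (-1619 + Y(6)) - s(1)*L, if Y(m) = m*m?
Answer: -1467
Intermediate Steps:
Y(m) = m²
L = -116 (L = -32 + 4*(-21) = -32 - 84 = -116)
(-1619 + Y(6)) - s(1)*L = (-1619 + 6²) - (-116) = (-1619 + 36) - 1*(-116) = -1583 + 116 = -1467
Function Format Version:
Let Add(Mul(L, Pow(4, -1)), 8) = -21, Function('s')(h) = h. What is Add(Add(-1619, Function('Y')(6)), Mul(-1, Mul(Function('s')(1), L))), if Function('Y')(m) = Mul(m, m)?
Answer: -1467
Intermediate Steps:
Function('Y')(m) = Pow(m, 2)
L = -116 (L = Add(-32, Mul(4, -21)) = Add(-32, -84) = -116)
Add(Add(-1619, Function('Y')(6)), Mul(-1, Mul(Function('s')(1), L))) = Add(Add(-1619, Pow(6, 2)), Mul(-1, Mul(1, -116))) = Add(Add(-1619, 36), Mul(-1, -116)) = Add(-1583, 116) = -1467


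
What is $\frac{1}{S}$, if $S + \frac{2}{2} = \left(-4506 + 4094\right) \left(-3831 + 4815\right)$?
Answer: $- \frac{1}{405409} \approx -2.4666 \cdot 10^{-6}$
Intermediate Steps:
$S = -405409$ ($S = -1 + \left(-4506 + 4094\right) \left(-3831 + 4815\right) = -1 - 405408 = -405409$)
$\frac{1}{S} = \frac{1}{-405409} = - \frac{1}{405409}$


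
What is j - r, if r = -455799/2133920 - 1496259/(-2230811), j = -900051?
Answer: -4284579943286247411/4760372209120 ≈ -9.0005e+5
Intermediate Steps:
r = 2176095582291/4760372209120 (r = -455799*1/2133920 - 1496259*(-1/2230811) = -455799/2133920 + 1496259/2230811 = 2176095582291/4760372209120 ≈ 0.45713)
j - r = -900051 - 1*2176095582291/4760372209120 = -900051 - 2176095582291/4760372209120 = -4284579943286247411/4760372209120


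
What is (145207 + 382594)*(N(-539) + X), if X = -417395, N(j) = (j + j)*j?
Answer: 86373050247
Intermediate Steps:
N(j) = 2*j² (N(j) = (2*j)*j = 2*j²)
(145207 + 382594)*(N(-539) + X) = (145207 + 382594)*(2*(-539)² - 417395) = 527801*(2*290521 - 417395) = 527801*(581042 - 417395) = 527801*163647 = 86373050247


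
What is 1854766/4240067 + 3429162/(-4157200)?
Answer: -3414621709327/8813403266200 ≈ -0.38743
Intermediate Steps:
1854766/4240067 + 3429162/(-4157200) = 1854766*(1/4240067) + 3429162*(-1/4157200) = 1854766/4240067 - 1714581/2078600 = -3414621709327/8813403266200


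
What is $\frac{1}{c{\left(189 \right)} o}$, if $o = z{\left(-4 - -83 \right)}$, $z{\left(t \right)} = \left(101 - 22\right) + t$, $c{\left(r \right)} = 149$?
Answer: $\frac{1}{23542} \approx 4.2477 \cdot 10^{-5}$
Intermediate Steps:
$z{\left(t \right)} = 79 + t$
$o = 158$ ($o = 79 - -79 = 79 + \left(-4 + 83\right) = 79 + 79 = 158$)
$\frac{1}{c{\left(189 \right)} o} = \frac{1}{149 \cdot 158} = \frac{1}{149} \cdot \frac{1}{158} = \frac{1}{23542}$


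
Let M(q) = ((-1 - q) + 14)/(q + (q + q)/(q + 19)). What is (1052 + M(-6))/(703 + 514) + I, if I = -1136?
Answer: -124331647/109530 ≈ -1135.1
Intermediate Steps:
M(q) = (13 - q)/(q + 2*q/(19 + q)) (M(q) = (13 - q)/(q + (2*q)/(19 + q)) = (13 - q)/(q + 2*q/(19 + q)))
(1052 + M(-6))/(703 + 514) + I = (1052 + (247 - 1*(-6)² - 6*(-6))/((-6)*(21 - 6)))/(703 + 514) - 1136 = (1052 - ⅙*(247 - 1*36 + 36)/15)/1217 - 1136 = (1052 - ⅙*1/15*(247 - 36 + 36))*(1/1217) - 1136 = (1052 - ⅙*1/15*247)*(1/1217) - 1136 = (1052 - 247/90)*(1/1217) - 1136 = (94433/90)*(1/1217) - 1136 = 94433/109530 - 1136 = -124331647/109530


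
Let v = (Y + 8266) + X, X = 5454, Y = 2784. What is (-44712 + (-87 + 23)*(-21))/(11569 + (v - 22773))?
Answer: -10842/1325 ≈ -8.1826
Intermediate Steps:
v = 16504 (v = (2784 + 8266) + 5454 = 11050 + 5454 = 16504)
(-44712 + (-87 + 23)*(-21))/(11569 + (v - 22773)) = (-44712 + (-87 + 23)*(-21))/(11569 + (16504 - 22773)) = (-44712 - 64*(-21))/(11569 - 6269) = (-44712 + 1344)/5300 = -43368*1/5300 = -10842/1325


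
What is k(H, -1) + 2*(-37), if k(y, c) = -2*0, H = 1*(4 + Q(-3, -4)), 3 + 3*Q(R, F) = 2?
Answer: -74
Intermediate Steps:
Q(R, F) = -⅓ (Q(R, F) = -1 + (⅓)*2 = -1 + ⅔ = -⅓)
H = 11/3 (H = 1*(4 - ⅓) = 1*(11/3) = 11/3 ≈ 3.6667)
k(y, c) = 0
k(H, -1) + 2*(-37) = 0 + 2*(-37) = 0 - 74 = -74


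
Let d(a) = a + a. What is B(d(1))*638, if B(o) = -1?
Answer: -638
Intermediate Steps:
d(a) = 2*a
B(d(1))*638 = -1*638 = -638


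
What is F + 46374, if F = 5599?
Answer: 51973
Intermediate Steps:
F + 46374 = 5599 + 46374 = 51973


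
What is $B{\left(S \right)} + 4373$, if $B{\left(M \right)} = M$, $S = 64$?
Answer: $4437$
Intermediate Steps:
$B{\left(S \right)} + 4373 = 64 + 4373 = 4437$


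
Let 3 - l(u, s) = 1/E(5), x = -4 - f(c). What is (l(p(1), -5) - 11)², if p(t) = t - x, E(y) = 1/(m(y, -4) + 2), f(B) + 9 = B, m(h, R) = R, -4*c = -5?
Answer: 36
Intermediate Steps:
c = 5/4 (c = -¼*(-5) = 5/4 ≈ 1.2500)
f(B) = -9 + B
E(y) = -½ (E(y) = 1/(-4 + 2) = 1/(-2) = -½)
x = 15/4 (x = -4 - (-9 + 5/4) = -4 - 1*(-31/4) = -4 + 31/4 = 15/4 ≈ 3.7500)
p(t) = -15/4 + t (p(t) = t - 1*15/4 = t - 15/4 = -15/4 + t)
l(u, s) = 5 (l(u, s) = 3 - 1/(-½) = 3 - 1*(-2) = 3 + 2 = 5)
(l(p(1), -5) - 11)² = (5 - 11)² = (-6)² = 36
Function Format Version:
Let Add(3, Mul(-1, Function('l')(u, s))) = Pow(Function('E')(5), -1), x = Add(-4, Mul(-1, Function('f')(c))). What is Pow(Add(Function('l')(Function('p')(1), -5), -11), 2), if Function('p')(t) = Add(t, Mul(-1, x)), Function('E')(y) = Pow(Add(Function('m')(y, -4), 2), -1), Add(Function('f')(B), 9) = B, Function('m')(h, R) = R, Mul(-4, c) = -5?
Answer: 36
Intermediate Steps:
c = Rational(5, 4) (c = Mul(Rational(-1, 4), -5) = Rational(5, 4) ≈ 1.2500)
Function('f')(B) = Add(-9, B)
Function('E')(y) = Rational(-1, 2) (Function('E')(y) = Pow(Add(-4, 2), -1) = Pow(-2, -1) = Rational(-1, 2))
x = Rational(15, 4) (x = Add(-4, Mul(-1, Add(-9, Rational(5, 4)))) = Add(-4, Mul(-1, Rational(-31, 4))) = Add(-4, Rational(31, 4)) = Rational(15, 4) ≈ 3.7500)
Function('p')(t) = Add(Rational(-15, 4), t) (Function('p')(t) = Add(t, Mul(-1, Rational(15, 4))) = Add(t, Rational(-15, 4)) = Add(Rational(-15, 4), t))
Function('l')(u, s) = 5 (Function('l')(u, s) = Add(3, Mul(-1, Pow(Rational(-1, 2), -1))) = Add(3, Mul(-1, -2)) = Add(3, 2) = 5)
Pow(Add(Function('l')(Function('p')(1), -5), -11), 2) = Pow(Add(5, -11), 2) = Pow(-6, 2) = 36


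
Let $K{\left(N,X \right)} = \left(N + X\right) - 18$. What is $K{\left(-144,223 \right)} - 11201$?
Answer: $-11140$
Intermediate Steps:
$K{\left(N,X \right)} = -18 + N + X$
$K{\left(-144,223 \right)} - 11201 = \left(-18 - 144 + 223\right) - 11201 = 61 - 11201 = -11140$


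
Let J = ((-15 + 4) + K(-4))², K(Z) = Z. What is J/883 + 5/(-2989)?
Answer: 668110/2639287 ≈ 0.25314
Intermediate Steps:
J = 225 (J = ((-15 + 4) - 4)² = (-11 - 4)² = (-15)² = 225)
J/883 + 5/(-2989) = 225/883 + 5/(-2989) = 225*(1/883) + 5*(-1/2989) = 225/883 - 5/2989 = 668110/2639287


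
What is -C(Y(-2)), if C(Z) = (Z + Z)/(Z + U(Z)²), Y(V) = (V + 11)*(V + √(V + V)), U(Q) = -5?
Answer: -396/373 - 900*I/373 ≈ -1.0617 - 2.4129*I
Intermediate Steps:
Y(V) = (11 + V)*(V + √2*√V) (Y(V) = (11 + V)*(V + √(2*V)) = (11 + V)*(V + √2*√V))
C(Z) = 2*Z/(25 + Z) (C(Z) = (Z + Z)/(Z + (-5)²) = (2*Z)/(Z + 25) = (2*Z)/(25 + Z) = 2*Z/(25 + Z))
-C(Y(-2)) = -2*((-2)² + 11*(-2) + √2*(-2)^(3/2) + 11*√2*√(-2))/(25 + ((-2)² + 11*(-2) + √2*(-2)^(3/2) + 11*√2*√(-2))) = -2*(4 - 22 + √2*(-2*I*√2) + 11*√2*(I*√2))/(25 + (4 - 22 + √2*(-2*I*√2) + 11*√2*(I*√2))) = -2*(4 - 22 - 4*I + 22*I)/(25 + (4 - 22 - 4*I + 22*I)) = -2*(-18 + 18*I)/(25 + (-18 + 18*I)) = -2*(-18 + 18*I)/(7 + 18*I) = -2*(-18 + 18*I)*(7 - 18*I)/373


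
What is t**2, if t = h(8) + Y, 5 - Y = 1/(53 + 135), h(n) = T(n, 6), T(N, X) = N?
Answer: 5968249/35344 ≈ 168.86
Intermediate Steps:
h(n) = n
Y = 939/188 (Y = 5 - 1/(53 + 135) = 5 - 1/188 = 939/188 ≈ 4.9947)
t = 2443/188 (t = 8 + 939/188 = 2443/188 ≈ 12.995)
t**2 = (2443/188)**2 = 5968249/35344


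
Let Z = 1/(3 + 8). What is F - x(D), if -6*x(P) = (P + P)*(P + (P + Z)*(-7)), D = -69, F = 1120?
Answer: -92261/11 ≈ -8387.4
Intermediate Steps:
Z = 1/11 ≈ 0.090909
x(P) = -P*(-7/11 - 6*P)/3 (x(P) = -(P + P)*(P + (P + 1/11)*(-7))/6 = -2*P*(P + (1/11 + P)*(-7))/6 = -2*P*(P + (-7/11 - 7*P))/6 = -2*P*(-7/11 - 6*P)/6 = -P*(-7/11 - 6*P)/3)
F - x(D) = 1120 - (-69)*(7 + 66*(-69))/33 = 1120 - (-69)*(7 - 4554)/33 = 1120 - (-69)*(-4547)/33 = 1120 - 1*104581/11 = 1120 - 104581/11 = -92261/11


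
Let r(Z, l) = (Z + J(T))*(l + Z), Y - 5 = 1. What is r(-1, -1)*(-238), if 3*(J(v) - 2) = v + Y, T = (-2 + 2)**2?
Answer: 1428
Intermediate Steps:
Y = 6 (Y = 5 + 1 = 6)
T = 0 (T = 0**2 = 0)
J(v) = 4 + v/3 (J(v) = 2 + (v + 6)/3 = 2 + (6 + v)/3 = 2 + (2 + v/3) = 4 + v/3)
r(Z, l) = (4 + Z)*(Z + l) (r(Z, l) = (Z + (4 + (1/3)*0))*(l + Z) = (Z + (4 + 0))*(Z + l) = (Z + 4)*(Z + l) = (4 + Z)*(Z + l))
r(-1, -1)*(-238) = ((-1)**2 + 4*(-1) + 4*(-1) - 1*(-1))*(-238) = (1 - 4 - 4 + 1)*(-238) = -6*(-238) = 1428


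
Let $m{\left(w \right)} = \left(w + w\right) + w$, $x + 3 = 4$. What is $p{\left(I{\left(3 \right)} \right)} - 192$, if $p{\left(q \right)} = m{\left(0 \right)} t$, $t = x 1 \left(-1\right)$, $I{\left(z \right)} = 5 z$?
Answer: $-192$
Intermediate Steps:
$x = 1$ ($x = -3 + 4 = 1$)
$t = -1$ ($t = 1 \cdot 1 \left(-1\right) = 1 \left(-1\right) = -1$)
$m{\left(w \right)} = 3 w$ ($m{\left(w \right)} = 2 w + w = 3 w$)
$p{\left(q \right)} = 0$ ($p{\left(q \right)} = 3 \cdot 0 \left(-1\right) = 0 \left(-1\right) = 0$)
$p{\left(I{\left(3 \right)} \right)} - 192 = 0 - 192 = -192$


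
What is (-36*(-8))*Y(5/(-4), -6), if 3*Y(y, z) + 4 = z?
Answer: -960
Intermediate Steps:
Y(y, z) = -4/3 + z/3
(-36*(-8))*Y(5/(-4), -6) = (-36*(-8))*(-4/3 + (⅓)*(-6)) = 288*(-4/3 - 2) = 288*(-10/3) = -960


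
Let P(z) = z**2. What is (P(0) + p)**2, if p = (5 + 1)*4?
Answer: 576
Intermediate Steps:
p = 24 (p = 6*4 = 24)
(P(0) + p)**2 = (0**2 + 24)**2 = (0 + 24)**2 = 24**2 = 576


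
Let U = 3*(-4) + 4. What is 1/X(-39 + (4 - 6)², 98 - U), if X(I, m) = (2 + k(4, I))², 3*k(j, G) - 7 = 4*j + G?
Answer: ¼ ≈ 0.25000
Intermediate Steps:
U = -8 (U = -12 + 4 = -8)
k(j, G) = 7/3 + G/3 + 4*j/3 (k(j, G) = 7/3 + (4*j + G)/3 = 7/3 + (G + 4*j)/3 = 7/3 + (G/3 + 4*j/3) = 7/3 + G/3 + 4*j/3)
X(I, m) = (29/3 + I/3)² (X(I, m) = (2 + (7/3 + I/3 + (4/3)*4))² = (2 + (7/3 + I/3 + 16/3))² = (2 + (23/3 + I/3))² = (29/3 + I/3)²)
1/X(-39 + (4 - 6)², 98 - U) = 1/((29 + (-39 + (4 - 6)²))²/9) = 1/((29 + (-39 + (-2)²))²/9) = 1/((29 + (-39 + 4))²/9) = 1/((29 - 35)²/9) = 1/((⅑)*(-6)²) = 1/((⅑)*36) = 1/4 = ¼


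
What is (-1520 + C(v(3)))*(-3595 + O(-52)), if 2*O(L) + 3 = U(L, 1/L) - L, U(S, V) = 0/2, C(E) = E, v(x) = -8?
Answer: 5455724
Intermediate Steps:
U(S, V) = 0 (U(S, V) = 0*(1/2) = 0)
O(L) = -3/2 - L/2 (O(L) = -3/2 + (0 - L)/2 = -3/2 + (-L)/2 = -3/2 - L/2)
(-1520 + C(v(3)))*(-3595 + O(-52)) = (-1520 - 8)*(-3595 + (-3/2 - 1/2*(-52))) = -1528*(-3595 + (-3/2 + 26)) = -1528*(-3595 + 49/2) = -1528*(-7141/2) = 5455724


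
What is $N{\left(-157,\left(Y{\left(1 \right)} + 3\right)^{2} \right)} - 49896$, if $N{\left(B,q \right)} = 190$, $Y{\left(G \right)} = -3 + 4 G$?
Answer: $-49706$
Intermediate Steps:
$N{\left(-157,\left(Y{\left(1 \right)} + 3\right)^{2} \right)} - 49896 = 190 - 49896 = -49706$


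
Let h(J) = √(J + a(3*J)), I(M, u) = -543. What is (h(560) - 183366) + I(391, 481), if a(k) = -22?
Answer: -183909 + √538 ≈ -1.8389e+5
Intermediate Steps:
h(J) = √(-22 + J) (h(J) = √(J - 22) = √(-22 + J))
(h(560) - 183366) + I(391, 481) = (√(-22 + 560) - 183366) - 543 = (√538 - 183366) - 543 = (-183366 + √538) - 543 = -183909 + √538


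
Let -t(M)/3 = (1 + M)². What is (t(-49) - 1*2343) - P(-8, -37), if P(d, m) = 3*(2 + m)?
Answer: -9150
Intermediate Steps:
P(d, m) = 6 + 3*m
t(M) = -3*(1 + M)²
(t(-49) - 1*2343) - P(-8, -37) = (-3*(1 - 49)² - 1*2343) - (6 + 3*(-37)) = (-3*(-48)² - 2343) - (6 - 111) = (-3*2304 - 2343) - 1*(-105) = (-6912 - 2343) + 105 = -9255 + 105 = -9150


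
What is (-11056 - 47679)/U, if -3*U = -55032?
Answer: -58735/18344 ≈ -3.2019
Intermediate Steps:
U = 18344 (U = -1/3*(-55032) = 18344)
(-11056 - 47679)/U = (-11056 - 47679)/18344 = -58735*1/18344 = -58735/18344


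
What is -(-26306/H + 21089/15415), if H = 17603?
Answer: 34277323/271350245 ≈ 0.12632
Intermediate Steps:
-(-26306/H + 21089/15415) = -(-26306/17603 + 21089/15415) = -1*(-34277323/271350245) = 34277323/271350245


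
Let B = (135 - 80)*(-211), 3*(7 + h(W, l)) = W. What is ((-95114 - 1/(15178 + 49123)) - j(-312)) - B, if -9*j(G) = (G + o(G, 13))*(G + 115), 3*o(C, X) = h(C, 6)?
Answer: -43906523237/578709 ≈ -75870.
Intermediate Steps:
h(W, l) = -7 + W/3
o(C, X) = -7/3 + C/9 (o(C, X) = (-7 + C/3)/3 = -7/3 + C/9)
j(G) = -(115 + G)*(-7/3 + 10*G/9)/9 (j(G) = -(G + (-7/3 + G/9))*(G + 115)/9 = -(-7/3 + 10*G/9)*(115 + G)/9 = -(115 + G)*(-7/3 + 10*G/9)/9)
B = -11605 (B = 55*(-211) = -11605)
((-95114 - 1/(15178 + 49123)) - j(-312)) - B = ((-95114 - 1/(15178 + 49123)) - (805/27 - 1129/81*(-312) - 10/81*(-312)²)) - 1*(-11605) = ((-95114 - 1/64301) - (805/27 + 117416/27 - 10/81*97344)) + 11605 = ((-95114 - 1*1/64301) - (805/27 + 117416/27 - 108160/9)) + 11605 = ((-95114 - 1/64301) - 1*(-68753/9)) + 11605 = (-6115925315/64301 + 68753/9) + 11605 = -50622441182/578709 + 11605 = -43906523237/578709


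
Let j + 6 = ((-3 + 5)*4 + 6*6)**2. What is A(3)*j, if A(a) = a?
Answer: 5790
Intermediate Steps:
j = 1930 (j = -6 + ((-3 + 5)*4 + 6*6)**2 = -6 + (2*4 + 36)**2 = -6 + (8 + 36)**2 = -6 + 44**2 = -6 + 1936 = 1930)
A(3)*j = 3*1930 = 5790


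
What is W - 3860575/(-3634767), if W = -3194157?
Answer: -11610012595844/3634767 ≈ -3.1942e+6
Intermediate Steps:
W - 3860575/(-3634767) = -3194157 - 3860575/(-3634767) = -3194157 - 3860575*(-1/3634767) = -3194157 + 3860575/3634767 = -11610012595844/3634767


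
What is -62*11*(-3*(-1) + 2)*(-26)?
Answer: 88660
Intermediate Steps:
-62*11*(-3*(-1) + 2)*(-26) = -62*11*(3 + 2)*(-26) = -62*11*5*(-26) = -3410*(-26) = -62*(-1430) = 88660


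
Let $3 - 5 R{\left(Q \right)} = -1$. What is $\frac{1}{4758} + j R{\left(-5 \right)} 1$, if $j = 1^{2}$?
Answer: $\frac{19037}{23790} \approx 0.80021$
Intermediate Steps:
$j = 1$
$R{\left(Q \right)} = \frac{4}{5}$ ($R{\left(Q \right)} = \frac{3}{5} - - \frac{1}{5} = \frac{3}{5} + \frac{1}{5} = \frac{4}{5}$)
$\frac{1}{4758} + j R{\left(-5 \right)} 1 = \frac{1}{4758} + 1 \cdot \frac{4}{5} \cdot 1 = \frac{1}{4758} + \frac{4}{5} \cdot 1 = \frac{1}{4758} + \frac{4}{5} = \frac{19037}{23790}$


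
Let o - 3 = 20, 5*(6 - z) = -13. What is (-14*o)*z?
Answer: -13846/5 ≈ -2769.2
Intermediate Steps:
z = 43/5 (z = 6 - ⅕*(-13) = 6 + 13/5 = 43/5 ≈ 8.6000)
o = 23 (o = 3 + 20 = 23)
(-14*o)*z = -14*23*(43/5) = -322*43/5 = -13846/5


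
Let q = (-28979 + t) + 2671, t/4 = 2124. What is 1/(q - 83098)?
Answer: -1/100910 ≈ -9.9098e-6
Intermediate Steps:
t = 8496 (t = 4*2124 = 8496)
q = -17812 (q = (-28979 + 8496) + 2671 = -20483 + 2671 = -17812)
1/(q - 83098) = 1/(-17812 - 83098) = 1/(-100910) = -1/100910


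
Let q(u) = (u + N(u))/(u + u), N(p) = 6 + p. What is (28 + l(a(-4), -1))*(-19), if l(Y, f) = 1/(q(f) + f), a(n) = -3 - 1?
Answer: -1577/3 ≈ -525.67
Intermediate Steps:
a(n) = -4
q(u) = (6 + 2*u)/(2*u) (q(u) = (u + (6 + u))/(u + u) = (6 + 2*u)/((2*u)) = (6 + 2*u)*(1/(2*u)) = (6 + 2*u)/(2*u))
l(Y, f) = 1/(f + (3 + f)/f) (l(Y, f) = 1/((3 + f)/f + f) = 1/(f + (3 + f)/f))
(28 + l(a(-4), -1))*(-19) = (28 - 1/(3 - 1 + (-1)²))*(-19) = (28 - 1/(3 - 1 + 1))*(-19) = (28 - 1/3)*(-19) = (28 - 1*⅓)*(-19) = (28 - ⅓)*(-19) = (83/3)*(-19) = -1577/3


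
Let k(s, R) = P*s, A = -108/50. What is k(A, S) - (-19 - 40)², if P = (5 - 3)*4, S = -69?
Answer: -87457/25 ≈ -3498.3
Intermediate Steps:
P = 8 (P = 2*4 = 8)
A = -54/25 (A = -108*1/50 = -54/25 ≈ -2.1600)
k(s, R) = 8*s
k(A, S) - (-19 - 40)² = 8*(-54/25) - (-19 - 40)² = -432/25 - 1*(-59)² = -432/25 - 1*3481 = -432/25 - 3481 = -87457/25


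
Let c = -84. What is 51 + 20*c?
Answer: -1629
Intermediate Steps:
51 + 20*c = 51 + 20*(-84) = 51 - 1680 = -1629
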